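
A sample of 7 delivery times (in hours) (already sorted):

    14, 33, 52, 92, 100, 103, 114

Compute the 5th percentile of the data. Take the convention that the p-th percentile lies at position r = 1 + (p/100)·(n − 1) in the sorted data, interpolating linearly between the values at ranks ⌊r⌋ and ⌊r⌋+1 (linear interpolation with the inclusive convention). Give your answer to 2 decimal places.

n = 7.
r = 1 + (5/100)·(7 − 1) = 1 + 0.3 = 1.3.
Rank 1 is 14 and rank 2 is 33.
Interpolate: 14 + 0.3·(33 − 14) = 14 + 0.3·19 = 19.7.

19.70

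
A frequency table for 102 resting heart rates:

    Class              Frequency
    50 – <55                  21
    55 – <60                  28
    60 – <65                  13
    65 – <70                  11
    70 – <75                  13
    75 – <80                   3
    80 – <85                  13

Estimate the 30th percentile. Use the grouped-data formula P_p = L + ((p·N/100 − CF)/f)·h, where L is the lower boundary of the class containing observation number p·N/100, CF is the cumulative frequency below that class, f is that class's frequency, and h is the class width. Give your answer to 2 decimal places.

N = 102; target position k = 30/100 · 102 = 30.6.
Cumulative frequencies: 21, 49, 62, 73, 86, 89, 102.
Observation 30.6 falls in the class 55 – <60.
L = 55, CF = 21, f = 28, h = 5.
P30 = 55 + ((30.6 − 21)/28)·5 = 55 + 1.71429 = 56.7143.

56.71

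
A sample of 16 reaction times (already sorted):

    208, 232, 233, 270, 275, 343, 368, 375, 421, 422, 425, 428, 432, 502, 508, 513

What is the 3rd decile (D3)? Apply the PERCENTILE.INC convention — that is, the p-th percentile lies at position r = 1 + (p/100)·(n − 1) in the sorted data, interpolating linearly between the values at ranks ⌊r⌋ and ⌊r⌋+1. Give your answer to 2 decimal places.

n = 16.
r = 1 + (30/100)·(16 − 1) = 1 + 4.5 = 5.5.
Rank 5 is 275 and rank 6 is 343.
Interpolate: 275 + 0.5·(343 − 275) = 275 + 0.5·68 = 309.

309.00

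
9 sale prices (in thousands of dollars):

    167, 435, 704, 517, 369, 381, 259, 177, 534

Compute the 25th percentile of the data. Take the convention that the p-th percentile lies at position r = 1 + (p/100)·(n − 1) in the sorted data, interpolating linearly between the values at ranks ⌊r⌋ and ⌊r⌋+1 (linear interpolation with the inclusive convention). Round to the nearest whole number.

259

Sorted: 167, 177, 259, 369, 381, 435, 517, 534, 704.
n = 9.
r = 1 + (25/100)·(9 − 1) = 1 + 2 = 3.
r is an integer, so P25 is the value at rank 3: 259.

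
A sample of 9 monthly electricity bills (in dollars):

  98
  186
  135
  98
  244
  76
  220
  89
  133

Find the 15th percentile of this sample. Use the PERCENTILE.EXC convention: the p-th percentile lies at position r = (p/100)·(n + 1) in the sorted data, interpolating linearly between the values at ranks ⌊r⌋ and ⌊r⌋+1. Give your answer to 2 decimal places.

82.50

Sorted: 76, 89, 98, 98, 133, 135, 186, 220, 244.
n = 9.
r = (15/100)·(9 + 1) = 1.5.
Rank 1 is 76 and rank 2 is 89.
Interpolate: 76 + 0.5·(89 − 76) = 76 + 0.5·13 = 82.5.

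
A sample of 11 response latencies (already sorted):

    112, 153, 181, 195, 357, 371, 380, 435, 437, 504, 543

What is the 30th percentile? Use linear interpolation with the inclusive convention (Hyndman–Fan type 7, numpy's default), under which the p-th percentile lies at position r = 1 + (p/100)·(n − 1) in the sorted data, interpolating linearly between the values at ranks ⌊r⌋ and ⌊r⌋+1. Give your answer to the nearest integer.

n = 11.
r = 1 + (30/100)·(11 − 1) = 1 + 3 = 4.
r is an integer, so P30 is the value at rank 4: 195.

195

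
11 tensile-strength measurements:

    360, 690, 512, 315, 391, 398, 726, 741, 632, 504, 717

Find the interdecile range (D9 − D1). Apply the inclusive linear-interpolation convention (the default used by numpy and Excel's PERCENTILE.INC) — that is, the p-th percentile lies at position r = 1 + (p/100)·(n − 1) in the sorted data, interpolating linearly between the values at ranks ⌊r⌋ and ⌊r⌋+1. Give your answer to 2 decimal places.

366.00

Sorted: 315, 360, 391, 398, 504, 512, 632, 690, 717, 726, 741.
n = 11.
P10: r = 2 (integer) → 360.
P90: r = 10 (integer) → 726.
Difference: 726 − 360 = 366.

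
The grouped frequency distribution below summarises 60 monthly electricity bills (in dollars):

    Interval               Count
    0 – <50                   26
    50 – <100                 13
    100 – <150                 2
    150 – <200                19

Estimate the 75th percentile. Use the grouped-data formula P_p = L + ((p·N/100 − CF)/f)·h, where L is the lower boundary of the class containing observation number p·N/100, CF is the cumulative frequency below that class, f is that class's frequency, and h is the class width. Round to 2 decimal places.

160.53

N = 60; target position k = 75/100 · 60 = 45.
Cumulative frequencies: 26, 39, 41, 60.
Observation 45 falls in the class 150 – <200.
L = 150, CF = 41, f = 19, h = 50.
P75 = 150 + ((45 − 41)/19)·50 = 150 + 10.5263 = 160.526.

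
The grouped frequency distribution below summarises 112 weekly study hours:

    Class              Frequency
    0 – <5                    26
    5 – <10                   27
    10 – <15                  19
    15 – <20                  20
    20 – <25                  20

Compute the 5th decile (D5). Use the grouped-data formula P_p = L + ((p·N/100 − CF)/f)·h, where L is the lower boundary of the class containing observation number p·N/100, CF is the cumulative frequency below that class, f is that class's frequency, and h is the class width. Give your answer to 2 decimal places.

10.79

N = 112; target position k = 50/100 · 112 = 56.
Cumulative frequencies: 26, 53, 72, 92, 112.
Observation 56 falls in the class 10 – <15.
L = 10, CF = 53, f = 19, h = 5.
P50 = 10 + ((56 − 53)/19)·5 = 10 + 0.789474 = 10.7895.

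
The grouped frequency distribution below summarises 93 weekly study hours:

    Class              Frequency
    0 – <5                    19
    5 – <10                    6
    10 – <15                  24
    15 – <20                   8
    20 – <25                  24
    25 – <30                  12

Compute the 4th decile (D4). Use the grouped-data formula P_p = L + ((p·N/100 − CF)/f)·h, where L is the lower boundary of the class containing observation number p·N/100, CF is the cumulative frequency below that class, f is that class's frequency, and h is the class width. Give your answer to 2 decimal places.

12.54

N = 93; target position k = 40/100 · 93 = 37.2.
Cumulative frequencies: 19, 25, 49, 57, 81, 93.
Observation 37.2 falls in the class 10 – <15.
L = 10, CF = 25, f = 24, h = 5.
P40 = 10 + ((37.2 − 25)/24)·5 = 10 + 2.54167 = 12.5417.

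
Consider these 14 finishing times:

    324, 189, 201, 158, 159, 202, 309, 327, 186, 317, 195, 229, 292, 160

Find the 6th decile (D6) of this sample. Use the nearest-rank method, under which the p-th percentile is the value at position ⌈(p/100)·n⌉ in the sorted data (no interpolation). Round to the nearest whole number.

Sorted: 158, 159, 160, 186, 189, 195, 201, 202, 229, 292, 309, 317, 324, 327.
n = 14.
Position = ⌈60/100 · 14⌉ = ⌈8.4⌉ = 9.
The value at rank 9 is 229.

229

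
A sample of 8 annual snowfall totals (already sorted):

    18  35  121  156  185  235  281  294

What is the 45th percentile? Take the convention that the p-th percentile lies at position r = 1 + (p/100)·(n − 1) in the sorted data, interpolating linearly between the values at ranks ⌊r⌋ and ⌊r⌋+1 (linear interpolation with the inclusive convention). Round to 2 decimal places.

n = 8.
r = 1 + (45/100)·(8 − 1) = 1 + 3.15 = 4.15.
Rank 4 is 156 and rank 5 is 185.
Interpolate: 156 + 0.15·(185 − 156) = 156 + 0.15·29 = 160.35.

160.35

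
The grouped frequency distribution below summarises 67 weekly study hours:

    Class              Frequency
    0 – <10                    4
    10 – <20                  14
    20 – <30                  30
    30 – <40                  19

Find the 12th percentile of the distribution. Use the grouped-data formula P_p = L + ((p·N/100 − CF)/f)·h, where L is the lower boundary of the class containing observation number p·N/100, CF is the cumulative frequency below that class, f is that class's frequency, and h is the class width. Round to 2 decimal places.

12.89

N = 67; target position k = 12/100 · 67 = 8.04.
Cumulative frequencies: 4, 18, 48, 67.
Observation 8.04 falls in the class 10 – <20.
L = 10, CF = 4, f = 14, h = 10.
P12 = 10 + ((8.04 − 4)/14)·10 = 10 + 2.88571 = 12.8857.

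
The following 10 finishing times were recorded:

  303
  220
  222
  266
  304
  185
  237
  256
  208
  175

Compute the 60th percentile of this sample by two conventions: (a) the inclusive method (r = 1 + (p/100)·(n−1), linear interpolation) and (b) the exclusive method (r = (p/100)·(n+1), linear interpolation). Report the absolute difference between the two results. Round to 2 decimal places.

3.80

Sorted: 175, 185, 208, 220, 222, 237, 256, 266, 303, 304.
n = 10.
(a) r = 6.4; between ranks 6 (237) and 7 (256): 244.6.
(b) r = 6.6; between ranks 6 (237) and 7 (256): 248.4.
|244.6 − 248.4| = 3.8.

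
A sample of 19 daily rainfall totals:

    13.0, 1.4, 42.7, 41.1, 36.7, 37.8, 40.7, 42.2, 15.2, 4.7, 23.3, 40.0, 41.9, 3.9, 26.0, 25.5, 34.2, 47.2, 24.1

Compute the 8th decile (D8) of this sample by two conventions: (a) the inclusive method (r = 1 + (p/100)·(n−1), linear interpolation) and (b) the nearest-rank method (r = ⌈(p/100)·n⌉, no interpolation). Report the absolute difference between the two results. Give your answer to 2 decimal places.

0.48

Sorted: 1.4, 3.9, 4.7, 13.0, 15.2, 23.3, 24.1, 25.5, 26.0, 34.2, 36.7, 37.8, 40.0, 40.7, 41.1, 41.9, 42.2, 42.7, 47.2.
n = 19.
(a) r = 15.4; between ranks 15 (41.1) and 16 (41.9): 41.42.
(b) the nearest-rank method: rank 16 → 41.9.
|41.42 − 41.9| = 0.48.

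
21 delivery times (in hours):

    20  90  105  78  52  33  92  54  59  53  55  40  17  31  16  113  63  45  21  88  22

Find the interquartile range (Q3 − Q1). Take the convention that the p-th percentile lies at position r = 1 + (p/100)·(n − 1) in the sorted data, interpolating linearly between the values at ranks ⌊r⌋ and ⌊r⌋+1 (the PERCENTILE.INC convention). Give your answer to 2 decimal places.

47.00

Sorted: 16, 17, 20, 21, 22, 31, 33, 40, 45, 52, 53, 54, 55, 59, 63, 78, 88, 90, 92, 105, 113.
n = 21.
P25: r = 6 (integer) → 31.
P75: r = 16 (integer) → 78.
Difference: 78 − 31 = 47.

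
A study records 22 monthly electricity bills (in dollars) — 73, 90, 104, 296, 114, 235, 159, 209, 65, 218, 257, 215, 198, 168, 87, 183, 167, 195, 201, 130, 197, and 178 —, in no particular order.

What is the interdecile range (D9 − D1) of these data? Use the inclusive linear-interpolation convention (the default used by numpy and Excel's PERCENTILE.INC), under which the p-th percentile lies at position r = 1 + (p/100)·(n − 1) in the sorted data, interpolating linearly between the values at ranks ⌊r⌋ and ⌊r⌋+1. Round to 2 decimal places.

146.00

Sorted: 65, 73, 87, 90, 104, 114, 130, 159, 167, 168, 178, 183, 195, 197, 198, 201, 209, 215, 218, 235, 257, 296.
n = 22.
P10: r = 3.1; ranks 3–4 are 87, 90; interpolating gives 87.3.
P90: r = 19.9; ranks 19–20 are 218, 235; interpolating gives 233.3.
Difference: 233.3 − 87.3 = 146.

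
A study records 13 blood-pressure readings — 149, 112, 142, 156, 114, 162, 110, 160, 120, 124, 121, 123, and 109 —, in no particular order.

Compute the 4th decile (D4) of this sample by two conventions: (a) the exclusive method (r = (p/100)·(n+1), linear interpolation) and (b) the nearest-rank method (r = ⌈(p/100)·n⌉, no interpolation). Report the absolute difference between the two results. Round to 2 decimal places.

Sorted: 109, 110, 112, 114, 120, 121, 123, 124, 142, 149, 156, 160, 162.
n = 13.
(a) r = 5.6; between ranks 5 (120) and 6 (121): 120.6.
(b) the nearest-rank method: rank 6 → 121.
|120.6 − 121| = 0.4.

0.40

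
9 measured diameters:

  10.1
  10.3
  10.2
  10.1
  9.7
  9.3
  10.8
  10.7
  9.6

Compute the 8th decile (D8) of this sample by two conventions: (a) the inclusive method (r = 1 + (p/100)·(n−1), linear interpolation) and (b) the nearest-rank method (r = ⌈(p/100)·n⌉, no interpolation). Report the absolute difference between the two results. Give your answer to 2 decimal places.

0.24

Sorted: 9.3, 9.6, 9.7, 10.1, 10.1, 10.2, 10.3, 10.7, 10.8.
n = 9.
(a) r = 7.4; between ranks 7 (10.3) and 8 (10.7): 10.46.
(b) the nearest-rank method: rank 8 → 10.7.
|10.46 − 10.7| = 0.24.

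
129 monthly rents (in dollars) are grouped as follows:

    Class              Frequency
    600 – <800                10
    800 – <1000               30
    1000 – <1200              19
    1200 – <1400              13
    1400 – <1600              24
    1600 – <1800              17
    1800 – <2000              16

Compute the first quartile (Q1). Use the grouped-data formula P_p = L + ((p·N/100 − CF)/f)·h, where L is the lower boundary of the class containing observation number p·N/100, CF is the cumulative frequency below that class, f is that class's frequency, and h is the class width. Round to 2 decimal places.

948.33

N = 129; target position k = 25/100 · 129 = 32.25.
Cumulative frequencies: 10, 40, 59, 72, 96, 113, 129.
Observation 32.25 falls in the class 800 – <1000.
L = 800, CF = 10, f = 30, h = 200.
P25 = 800 + ((32.25 − 10)/30)·200 = 800 + 148.333 = 948.333.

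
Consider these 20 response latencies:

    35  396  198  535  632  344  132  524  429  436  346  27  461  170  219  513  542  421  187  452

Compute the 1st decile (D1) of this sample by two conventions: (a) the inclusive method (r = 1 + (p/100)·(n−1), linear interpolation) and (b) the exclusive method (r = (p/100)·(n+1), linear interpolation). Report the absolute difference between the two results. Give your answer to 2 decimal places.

Sorted: 27, 35, 132, 170, 187, 198, 219, 344, 346, 396, 421, 429, 436, 452, 461, 513, 524, 535, 542, 632.
n = 20.
(a) r = 2.9; between ranks 2 (35) and 3 (132): 122.3.
(b) r = 2.1; between ranks 2 (35) and 3 (132): 44.7.
|122.3 − 44.7| = 77.6.

77.60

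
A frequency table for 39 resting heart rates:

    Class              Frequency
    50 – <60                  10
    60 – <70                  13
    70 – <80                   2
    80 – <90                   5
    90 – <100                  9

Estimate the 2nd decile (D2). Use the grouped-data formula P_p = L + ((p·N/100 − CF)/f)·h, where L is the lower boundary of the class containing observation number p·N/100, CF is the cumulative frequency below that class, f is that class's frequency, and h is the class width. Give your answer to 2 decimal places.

N = 39; target position k = 20/100 · 39 = 7.8.
Cumulative frequencies: 10, 23, 25, 30, 39.
Observation 7.8 falls in the class 50 – <60.
L = 50, CF = 0, f = 10, h = 10.
P20 = 50 + ((7.8 − 0)/10)·10 = 50 + 7.8 = 57.8.

57.80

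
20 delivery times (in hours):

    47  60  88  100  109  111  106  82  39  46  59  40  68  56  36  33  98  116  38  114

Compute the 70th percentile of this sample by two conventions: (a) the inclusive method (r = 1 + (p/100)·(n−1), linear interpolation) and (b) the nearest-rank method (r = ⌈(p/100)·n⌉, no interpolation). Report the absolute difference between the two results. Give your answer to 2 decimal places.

Sorted: 33, 36, 38, 39, 40, 46, 47, 56, 59, 60, 68, 82, 88, 98, 100, 106, 109, 111, 114, 116.
n = 20.
(a) r = 14.3; between ranks 14 (98) and 15 (100): 98.6.
(b) the nearest-rank method: rank 14 → 98.
|98.6 − 98| = 0.6.

0.60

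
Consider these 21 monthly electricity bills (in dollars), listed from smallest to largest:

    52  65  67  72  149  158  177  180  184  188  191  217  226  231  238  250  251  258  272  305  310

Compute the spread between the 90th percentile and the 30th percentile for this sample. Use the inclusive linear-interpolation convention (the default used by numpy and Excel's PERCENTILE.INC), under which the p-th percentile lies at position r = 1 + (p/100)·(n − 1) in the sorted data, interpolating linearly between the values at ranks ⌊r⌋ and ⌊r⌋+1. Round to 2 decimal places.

95.00

n = 21.
P30: r = 7 (integer) → 177.
P90: r = 19 (integer) → 272.
Difference: 272 − 177 = 95.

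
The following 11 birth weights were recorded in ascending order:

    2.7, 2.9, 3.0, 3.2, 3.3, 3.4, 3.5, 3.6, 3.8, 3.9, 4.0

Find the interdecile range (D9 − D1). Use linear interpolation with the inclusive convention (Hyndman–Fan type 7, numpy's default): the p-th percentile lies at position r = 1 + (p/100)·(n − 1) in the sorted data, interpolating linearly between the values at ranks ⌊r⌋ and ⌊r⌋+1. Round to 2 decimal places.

1.00

n = 11.
P10: r = 2 (integer) → 2.9.
P90: r = 10 (integer) → 3.9.
Difference: 3.9 − 2.9 = 1.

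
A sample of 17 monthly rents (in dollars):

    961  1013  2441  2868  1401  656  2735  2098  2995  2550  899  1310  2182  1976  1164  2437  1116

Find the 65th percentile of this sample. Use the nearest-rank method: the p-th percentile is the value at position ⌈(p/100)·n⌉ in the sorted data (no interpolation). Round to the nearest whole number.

Sorted: 656, 899, 961, 1013, 1116, 1164, 1310, 1401, 1976, 2098, 2182, 2437, 2441, 2550, 2735, 2868, 2995.
n = 17.
Position = ⌈65/100 · 17⌉ = ⌈11.05⌉ = 12.
The value at rank 12 is 2437.

2437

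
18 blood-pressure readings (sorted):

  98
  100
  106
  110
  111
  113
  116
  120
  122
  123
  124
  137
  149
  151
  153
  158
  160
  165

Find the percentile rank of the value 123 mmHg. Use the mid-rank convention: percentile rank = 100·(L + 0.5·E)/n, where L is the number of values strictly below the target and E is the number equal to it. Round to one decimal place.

Count below 123: L = 9; count equal: E = 1; n = 18.
Percentile rank = 100·(9 + 0.5·1)/18 = 100·9.5/18 = 52.78.

52.8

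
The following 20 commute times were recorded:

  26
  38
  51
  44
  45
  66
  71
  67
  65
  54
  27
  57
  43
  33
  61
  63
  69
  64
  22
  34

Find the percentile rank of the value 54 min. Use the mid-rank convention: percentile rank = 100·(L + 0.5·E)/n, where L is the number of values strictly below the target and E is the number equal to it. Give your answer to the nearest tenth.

Sorted: 22, 26, 27, 33, 34, 38, 43, 44, 45, 51, 54, 57, 61, 63, 64, 65, 66, 67, 69, 71.
Count below 54: L = 10; count equal: E = 1; n = 20.
Percentile rank = 100·(10 + 0.5·1)/20 = 100·10.5/20 = 52.5.

52.5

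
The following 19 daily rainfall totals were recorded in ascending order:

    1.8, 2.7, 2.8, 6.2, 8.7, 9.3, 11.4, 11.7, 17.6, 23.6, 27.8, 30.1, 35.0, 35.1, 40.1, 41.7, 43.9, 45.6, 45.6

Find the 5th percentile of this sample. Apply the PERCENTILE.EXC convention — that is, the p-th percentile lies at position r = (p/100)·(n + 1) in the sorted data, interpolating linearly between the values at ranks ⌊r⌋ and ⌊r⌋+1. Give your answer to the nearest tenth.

1.8

n = 19.
r = (5/100)·(19 + 1) = 1.
r is an integer, so P5 is the value at rank 1: 1.8.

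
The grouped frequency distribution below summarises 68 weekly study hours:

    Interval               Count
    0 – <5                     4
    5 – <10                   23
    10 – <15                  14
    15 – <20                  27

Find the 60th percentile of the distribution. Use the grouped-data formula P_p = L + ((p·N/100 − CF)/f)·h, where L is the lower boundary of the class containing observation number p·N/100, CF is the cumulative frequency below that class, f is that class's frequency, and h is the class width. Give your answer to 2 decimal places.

14.93

N = 68; target position k = 60/100 · 68 = 40.8.
Cumulative frequencies: 4, 27, 41, 68.
Observation 40.8 falls in the class 10 – <15.
L = 10, CF = 27, f = 14, h = 5.
P60 = 10 + ((40.8 − 27)/14)·5 = 10 + 4.92857 = 14.9286.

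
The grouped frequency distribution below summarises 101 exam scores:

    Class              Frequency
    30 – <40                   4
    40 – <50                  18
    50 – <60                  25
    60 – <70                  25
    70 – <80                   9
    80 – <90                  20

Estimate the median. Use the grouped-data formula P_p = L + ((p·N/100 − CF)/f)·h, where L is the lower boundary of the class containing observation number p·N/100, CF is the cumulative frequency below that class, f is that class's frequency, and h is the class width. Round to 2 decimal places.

N = 101; target position k = 50/100 · 101 = 50.5.
Cumulative frequencies: 4, 22, 47, 72, 81, 101.
Observation 50.5 falls in the class 60 – <70.
L = 60, CF = 47, f = 25, h = 10.
P50 = 60 + ((50.5 − 47)/25)·10 = 60 + 1.4 = 61.4.

61.40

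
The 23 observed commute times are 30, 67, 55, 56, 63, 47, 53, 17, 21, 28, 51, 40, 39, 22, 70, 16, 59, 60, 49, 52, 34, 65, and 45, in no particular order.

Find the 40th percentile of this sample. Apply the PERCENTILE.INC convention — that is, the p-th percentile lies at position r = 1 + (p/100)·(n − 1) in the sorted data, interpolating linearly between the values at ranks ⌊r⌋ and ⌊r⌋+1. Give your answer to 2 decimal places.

44.00

Sorted: 16, 17, 21, 22, 28, 30, 34, 39, 40, 45, 47, 49, 51, 52, 53, 55, 56, 59, 60, 63, 65, 67, 70.
n = 23.
r = 1 + (40/100)·(23 − 1) = 1 + 8.8 = 9.8.
Rank 9 is 40 and rank 10 is 45.
Interpolate: 40 + 0.8·(45 − 40) = 40 + 0.8·5 = 44.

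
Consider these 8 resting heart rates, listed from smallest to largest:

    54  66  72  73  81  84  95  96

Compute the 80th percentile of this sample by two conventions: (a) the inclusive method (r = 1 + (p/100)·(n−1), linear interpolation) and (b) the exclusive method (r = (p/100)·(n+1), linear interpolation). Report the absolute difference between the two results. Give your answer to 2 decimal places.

4.60

n = 8.
(a) r = 6.6; between ranks 6 (84) and 7 (95): 90.6.
(b) r = 7.2; between ranks 7 (95) and 8 (96): 95.2.
|90.6 − 95.2| = 4.6.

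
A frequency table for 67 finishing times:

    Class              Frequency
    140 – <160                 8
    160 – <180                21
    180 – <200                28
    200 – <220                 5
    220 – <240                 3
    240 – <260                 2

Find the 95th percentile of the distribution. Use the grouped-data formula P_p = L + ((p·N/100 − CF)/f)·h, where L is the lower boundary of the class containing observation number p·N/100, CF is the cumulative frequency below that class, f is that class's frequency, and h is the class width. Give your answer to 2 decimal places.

N = 67; target position k = 95/100 · 67 = 63.65.
Cumulative frequencies: 8, 29, 57, 62, 65, 67.
Observation 63.65 falls in the class 220 – <240.
L = 220, CF = 62, f = 3, h = 20.
P95 = 220 + ((63.65 − 62)/3)·20 = 220 + 11 = 231.

231.00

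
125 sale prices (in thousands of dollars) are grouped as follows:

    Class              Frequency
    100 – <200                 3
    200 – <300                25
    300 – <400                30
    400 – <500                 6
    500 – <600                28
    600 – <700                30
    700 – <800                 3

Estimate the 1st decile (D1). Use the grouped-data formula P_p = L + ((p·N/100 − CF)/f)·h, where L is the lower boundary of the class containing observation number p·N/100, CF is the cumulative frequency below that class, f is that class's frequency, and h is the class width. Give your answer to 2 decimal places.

N = 125; target position k = 10/100 · 125 = 12.5.
Cumulative frequencies: 3, 28, 58, 64, 92, 122, 125.
Observation 12.5 falls in the class 200 – <300.
L = 200, CF = 3, f = 25, h = 100.
P10 = 200 + ((12.5 − 3)/25)·100 = 200 + 38 = 238.

238.00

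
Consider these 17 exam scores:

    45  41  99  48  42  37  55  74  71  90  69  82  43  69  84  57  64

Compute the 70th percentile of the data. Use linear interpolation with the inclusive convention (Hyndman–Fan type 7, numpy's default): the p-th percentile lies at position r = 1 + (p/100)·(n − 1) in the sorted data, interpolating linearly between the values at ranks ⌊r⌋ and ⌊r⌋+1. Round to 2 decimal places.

Sorted: 37, 41, 42, 43, 45, 48, 55, 57, 64, 69, 69, 71, 74, 82, 84, 90, 99.
n = 17.
r = 1 + (70/100)·(17 − 1) = 1 + 11.2 = 12.2.
Rank 12 is 71 and rank 13 is 74.
Interpolate: 71 + 0.2·(74 − 71) = 71 + 0.2·3 = 71.6.

71.60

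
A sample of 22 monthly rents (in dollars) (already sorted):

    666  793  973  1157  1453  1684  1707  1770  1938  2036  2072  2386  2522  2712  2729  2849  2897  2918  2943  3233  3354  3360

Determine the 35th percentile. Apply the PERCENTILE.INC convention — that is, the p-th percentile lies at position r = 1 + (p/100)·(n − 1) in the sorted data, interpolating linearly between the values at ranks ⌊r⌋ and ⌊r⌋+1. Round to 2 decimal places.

n = 22.
r = 1 + (35/100)·(22 − 1) = 1 + 7.35 = 8.35.
Rank 8 is 1770 and rank 9 is 1938.
Interpolate: 1770 + 0.35·(1938 − 1770) = 1770 + 0.35·168 = 1828.8.

1828.80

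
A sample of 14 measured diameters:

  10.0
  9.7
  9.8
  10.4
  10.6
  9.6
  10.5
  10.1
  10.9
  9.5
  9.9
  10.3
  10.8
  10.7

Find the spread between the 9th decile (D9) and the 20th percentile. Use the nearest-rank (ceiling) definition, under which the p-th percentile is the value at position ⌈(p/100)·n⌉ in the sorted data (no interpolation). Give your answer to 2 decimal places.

Sorted: 9.5, 9.6, 9.7, 9.8, 9.9, 10.0, 10.1, 10.3, 10.4, 10.5, 10.6, 10.7, 10.8, 10.9.
n = 14.
P20: rank ⌈20/100·14⌉ = 3 → 9.7.
P90: rank ⌈90/100·14⌉ = 13 → 10.8.
Difference: 10.8 − 9.7 = 1.1.

1.10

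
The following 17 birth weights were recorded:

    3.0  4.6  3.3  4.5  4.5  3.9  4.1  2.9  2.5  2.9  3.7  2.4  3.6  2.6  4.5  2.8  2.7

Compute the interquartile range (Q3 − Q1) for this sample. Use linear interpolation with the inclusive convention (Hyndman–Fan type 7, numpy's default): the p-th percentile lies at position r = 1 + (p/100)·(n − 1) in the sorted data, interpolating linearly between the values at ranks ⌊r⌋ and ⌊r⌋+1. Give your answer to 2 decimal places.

1.30

Sorted: 2.4, 2.5, 2.6, 2.7, 2.8, 2.9, 2.9, 3.0, 3.3, 3.6, 3.7, 3.9, 4.1, 4.5, 4.5, 4.5, 4.6.
n = 17.
P25: r = 5 (integer) → 2.8.
P75: r = 13 (integer) → 4.1.
Difference: 4.1 − 2.8 = 1.3.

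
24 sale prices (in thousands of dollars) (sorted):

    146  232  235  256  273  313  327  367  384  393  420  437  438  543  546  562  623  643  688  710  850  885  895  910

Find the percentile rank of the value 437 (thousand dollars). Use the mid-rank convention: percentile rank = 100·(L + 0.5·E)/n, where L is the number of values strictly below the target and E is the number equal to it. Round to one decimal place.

Count below 437: L = 11; count equal: E = 1; n = 24.
Percentile rank = 100·(11 + 0.5·1)/24 = 100·11.5/24 = 47.92.

47.9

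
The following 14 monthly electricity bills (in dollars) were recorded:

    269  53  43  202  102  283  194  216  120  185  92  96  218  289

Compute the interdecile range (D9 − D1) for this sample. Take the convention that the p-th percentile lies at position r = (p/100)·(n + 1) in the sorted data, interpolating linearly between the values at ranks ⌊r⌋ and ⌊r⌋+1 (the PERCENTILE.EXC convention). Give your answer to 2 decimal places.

Sorted: 43, 53, 92, 96, 102, 120, 185, 194, 202, 216, 218, 269, 283, 289.
n = 14.
P10: r = 1.5; ranks 1–2 are 43, 53; interpolating gives 48.
P90: r = 13.5; ranks 13–14 are 283, 289; interpolating gives 286.
Difference: 286 − 48 = 238.

238.00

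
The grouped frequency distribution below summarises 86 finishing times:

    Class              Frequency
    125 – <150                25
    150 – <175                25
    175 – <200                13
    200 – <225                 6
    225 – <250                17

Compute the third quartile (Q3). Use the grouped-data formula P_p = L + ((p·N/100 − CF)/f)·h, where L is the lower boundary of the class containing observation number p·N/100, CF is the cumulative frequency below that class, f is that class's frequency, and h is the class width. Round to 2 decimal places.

206.25

N = 86; target position k = 75/100 · 86 = 64.5.
Cumulative frequencies: 25, 50, 63, 69, 86.
Observation 64.5 falls in the class 200 – <225.
L = 200, CF = 63, f = 6, h = 25.
P75 = 200 + ((64.5 − 63)/6)·25 = 200 + 6.25 = 206.25.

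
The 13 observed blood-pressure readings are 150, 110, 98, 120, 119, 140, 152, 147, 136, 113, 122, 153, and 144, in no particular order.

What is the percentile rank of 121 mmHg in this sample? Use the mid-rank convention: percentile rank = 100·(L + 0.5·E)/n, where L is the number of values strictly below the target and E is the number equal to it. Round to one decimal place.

Sorted: 98, 110, 113, 119, 120, 122, 136, 140, 144, 147, 150, 152, 153.
Count below 121: L = 5; count equal: E = 0; n = 13.
Percentile rank = 100·(5 + 0.5·0)/13 = 100·5/13 = 38.46.

38.5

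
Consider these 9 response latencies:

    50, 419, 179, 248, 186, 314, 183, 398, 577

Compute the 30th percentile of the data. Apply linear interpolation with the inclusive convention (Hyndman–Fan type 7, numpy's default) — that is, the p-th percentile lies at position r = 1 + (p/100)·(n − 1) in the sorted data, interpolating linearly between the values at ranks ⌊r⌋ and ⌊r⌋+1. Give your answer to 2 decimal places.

184.20

Sorted: 50, 179, 183, 186, 248, 314, 398, 419, 577.
n = 9.
r = 1 + (30/100)·(9 − 1) = 1 + 2.4 = 3.4.
Rank 3 is 183 and rank 4 is 186.
Interpolate: 183 + 0.4·(186 − 183) = 183 + 0.4·3 = 184.2.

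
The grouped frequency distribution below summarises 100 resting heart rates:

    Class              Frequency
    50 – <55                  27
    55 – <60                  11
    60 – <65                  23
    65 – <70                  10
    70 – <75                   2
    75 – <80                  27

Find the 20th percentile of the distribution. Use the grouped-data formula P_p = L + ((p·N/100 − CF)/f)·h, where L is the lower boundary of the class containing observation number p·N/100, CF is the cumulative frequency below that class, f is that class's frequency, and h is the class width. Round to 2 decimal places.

N = 100; target position k = 20/100 · 100 = 20.
Cumulative frequencies: 27, 38, 61, 71, 73, 100.
Observation 20 falls in the class 50 – <55.
L = 50, CF = 0, f = 27, h = 5.
P20 = 50 + ((20 − 0)/27)·5 = 50 + 3.7037 = 53.7037.

53.70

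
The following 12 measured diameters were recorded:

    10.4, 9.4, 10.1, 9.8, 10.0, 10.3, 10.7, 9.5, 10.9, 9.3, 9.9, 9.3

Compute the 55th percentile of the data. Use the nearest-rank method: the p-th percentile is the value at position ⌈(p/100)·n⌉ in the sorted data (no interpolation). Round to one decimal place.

10.0

Sorted: 9.3, 9.3, 9.4, 9.5, 9.8, 9.9, 10.0, 10.1, 10.3, 10.4, 10.7, 10.9.
n = 12.
Position = ⌈55/100 · 12⌉ = ⌈6.6⌉ = 7.
The value at rank 7 is 10.0.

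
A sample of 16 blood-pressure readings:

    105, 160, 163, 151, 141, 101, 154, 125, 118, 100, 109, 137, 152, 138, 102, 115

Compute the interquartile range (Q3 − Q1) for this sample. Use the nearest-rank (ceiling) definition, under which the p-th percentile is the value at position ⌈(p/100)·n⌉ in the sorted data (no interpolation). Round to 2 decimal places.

46.00

Sorted: 100, 101, 102, 105, 109, 115, 118, 125, 137, 138, 141, 151, 152, 154, 160, 163.
n = 16.
P25: rank ⌈25/100·16⌉ = 4 → 105.
P75: rank ⌈75/100·16⌉ = 12 → 151.
Difference: 151 − 105 = 46.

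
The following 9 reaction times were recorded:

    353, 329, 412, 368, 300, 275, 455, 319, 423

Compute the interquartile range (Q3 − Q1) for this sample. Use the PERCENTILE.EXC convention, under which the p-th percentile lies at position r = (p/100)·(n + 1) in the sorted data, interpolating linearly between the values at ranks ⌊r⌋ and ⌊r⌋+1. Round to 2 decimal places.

108.00

Sorted: 275, 300, 319, 329, 353, 368, 412, 423, 455.
n = 9.
P25: r = 2.5; ranks 2–3 are 300, 319; interpolating gives 309.5.
P75: r = 7.5; ranks 7–8 are 412, 423; interpolating gives 417.5.
Difference: 417.5 − 309.5 = 108.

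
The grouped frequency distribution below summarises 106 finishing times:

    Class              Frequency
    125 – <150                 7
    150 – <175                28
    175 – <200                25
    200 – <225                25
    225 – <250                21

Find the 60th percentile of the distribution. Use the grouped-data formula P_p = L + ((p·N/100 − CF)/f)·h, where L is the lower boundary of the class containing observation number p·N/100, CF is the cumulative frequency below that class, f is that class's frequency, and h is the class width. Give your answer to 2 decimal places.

N = 106; target position k = 60/100 · 106 = 63.6.
Cumulative frequencies: 7, 35, 60, 85, 106.
Observation 63.6 falls in the class 200 – <225.
L = 200, CF = 60, f = 25, h = 25.
P60 = 200 + ((63.6 − 60)/25)·25 = 200 + 3.6 = 203.6.

203.60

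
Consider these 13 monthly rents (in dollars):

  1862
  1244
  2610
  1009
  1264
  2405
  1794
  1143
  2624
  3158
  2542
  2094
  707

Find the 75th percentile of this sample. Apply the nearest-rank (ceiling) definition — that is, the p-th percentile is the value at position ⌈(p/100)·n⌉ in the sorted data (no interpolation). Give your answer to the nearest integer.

2542

Sorted: 707, 1009, 1143, 1244, 1264, 1794, 1862, 2094, 2405, 2542, 2610, 2624, 3158.
n = 13.
Position = ⌈75/100 · 13⌉ = ⌈9.75⌉ = 10.
The value at rank 10 is 2542.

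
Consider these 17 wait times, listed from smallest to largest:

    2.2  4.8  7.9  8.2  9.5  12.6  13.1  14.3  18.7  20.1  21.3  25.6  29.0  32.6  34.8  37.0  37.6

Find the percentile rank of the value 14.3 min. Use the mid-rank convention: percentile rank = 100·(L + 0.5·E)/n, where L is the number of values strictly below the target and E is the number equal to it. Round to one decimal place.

44.1

Count below 14.3: L = 7; count equal: E = 1; n = 17.
Percentile rank = 100·(7 + 0.5·1)/17 = 100·7.5/17 = 44.12.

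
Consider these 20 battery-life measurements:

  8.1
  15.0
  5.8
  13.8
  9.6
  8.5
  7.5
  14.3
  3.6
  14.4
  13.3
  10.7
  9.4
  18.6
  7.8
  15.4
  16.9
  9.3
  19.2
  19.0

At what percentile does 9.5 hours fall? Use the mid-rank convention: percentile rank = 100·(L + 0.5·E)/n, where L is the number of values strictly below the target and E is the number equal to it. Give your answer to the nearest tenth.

40.0

Sorted: 3.6, 5.8, 7.5, 7.8, 8.1, 8.5, 9.3, 9.4, 9.6, 10.7, 13.3, 13.8, 14.3, 14.4, 15.0, 15.4, 16.9, 18.6, 19.0, 19.2.
Count below 9.5: L = 8; count equal: E = 0; n = 20.
Percentile rank = 100·(8 + 0.5·0)/20 = 100·8/20 = 40.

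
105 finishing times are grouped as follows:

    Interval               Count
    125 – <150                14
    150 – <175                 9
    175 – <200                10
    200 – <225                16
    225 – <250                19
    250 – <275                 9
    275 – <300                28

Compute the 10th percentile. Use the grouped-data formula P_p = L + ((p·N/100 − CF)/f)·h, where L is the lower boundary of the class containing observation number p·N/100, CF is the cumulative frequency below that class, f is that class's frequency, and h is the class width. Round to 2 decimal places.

143.75

N = 105; target position k = 10/100 · 105 = 10.5.
Cumulative frequencies: 14, 23, 33, 49, 68, 77, 105.
Observation 10.5 falls in the class 125 – <150.
L = 125, CF = 0, f = 14, h = 25.
P10 = 125 + ((10.5 − 0)/14)·25 = 125 + 18.75 = 143.75.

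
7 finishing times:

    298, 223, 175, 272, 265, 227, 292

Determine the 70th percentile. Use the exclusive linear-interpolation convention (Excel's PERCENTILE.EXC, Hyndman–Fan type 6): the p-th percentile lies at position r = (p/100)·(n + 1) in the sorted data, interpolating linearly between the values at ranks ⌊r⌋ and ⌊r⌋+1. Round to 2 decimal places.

284.00

Sorted: 175, 223, 227, 265, 272, 292, 298.
n = 7.
r = (70/100)·(7 + 1) = 5.6.
Rank 5 is 272 and rank 6 is 292.
Interpolate: 272 + 0.6·(292 − 272) = 272 + 0.6·20 = 284.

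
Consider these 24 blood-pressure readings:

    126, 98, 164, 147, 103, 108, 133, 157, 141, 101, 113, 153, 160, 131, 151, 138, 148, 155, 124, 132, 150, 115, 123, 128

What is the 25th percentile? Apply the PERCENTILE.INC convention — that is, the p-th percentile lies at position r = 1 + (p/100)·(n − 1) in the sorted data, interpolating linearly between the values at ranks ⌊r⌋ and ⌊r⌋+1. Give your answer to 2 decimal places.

121.00

Sorted: 98, 101, 103, 108, 113, 115, 123, 124, 126, 128, 131, 132, 133, 138, 141, 147, 148, 150, 151, 153, 155, 157, 160, 164.
n = 24.
r = 1 + (25/100)·(24 − 1) = 1 + 5.75 = 6.75.
Rank 6 is 115 and rank 7 is 123.
Interpolate: 115 + 0.75·(123 − 115) = 115 + 0.75·8 = 121.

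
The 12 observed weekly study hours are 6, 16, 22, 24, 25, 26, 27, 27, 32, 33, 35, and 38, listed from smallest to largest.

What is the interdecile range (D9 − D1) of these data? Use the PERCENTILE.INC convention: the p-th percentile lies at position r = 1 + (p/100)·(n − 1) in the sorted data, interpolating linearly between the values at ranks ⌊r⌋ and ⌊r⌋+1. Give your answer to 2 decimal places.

n = 12.
P10: r = 2.1; ranks 2–3 are 16, 22; interpolating gives 16.6.
P90: r = 10.9; ranks 10–11 are 33, 35; interpolating gives 34.8.
Difference: 34.8 − 16.6 = 18.2.

18.20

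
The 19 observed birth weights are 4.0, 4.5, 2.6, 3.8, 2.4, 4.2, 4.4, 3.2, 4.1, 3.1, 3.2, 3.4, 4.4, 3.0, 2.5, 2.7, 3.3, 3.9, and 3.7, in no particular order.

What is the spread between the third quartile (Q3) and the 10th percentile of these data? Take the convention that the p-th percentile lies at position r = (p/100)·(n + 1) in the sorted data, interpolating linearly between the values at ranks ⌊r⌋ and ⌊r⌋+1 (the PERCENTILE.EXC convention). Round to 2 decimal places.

Sorted: 2.4, 2.5, 2.6, 2.7, 3.0, 3.1, 3.2, 3.2, 3.3, 3.4, 3.7, 3.8, 3.9, 4.0, 4.1, 4.2, 4.4, 4.4, 4.5.
n = 19.
P10: r = 2 (integer) → 2.5.
P75: r = 15 (integer) → 4.1.
Difference: 4.1 − 2.5 = 1.6.

1.60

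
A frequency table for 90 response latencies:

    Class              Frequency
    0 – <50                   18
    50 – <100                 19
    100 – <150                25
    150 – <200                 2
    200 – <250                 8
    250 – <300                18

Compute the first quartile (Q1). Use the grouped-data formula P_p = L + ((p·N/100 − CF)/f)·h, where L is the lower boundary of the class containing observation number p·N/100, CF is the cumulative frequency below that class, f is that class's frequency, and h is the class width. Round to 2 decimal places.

61.84

N = 90; target position k = 25/100 · 90 = 22.5.
Cumulative frequencies: 18, 37, 62, 64, 72, 90.
Observation 22.5 falls in the class 50 – <100.
L = 50, CF = 18, f = 19, h = 50.
P25 = 50 + ((22.5 − 18)/19)·50 = 50 + 11.8421 = 61.8421.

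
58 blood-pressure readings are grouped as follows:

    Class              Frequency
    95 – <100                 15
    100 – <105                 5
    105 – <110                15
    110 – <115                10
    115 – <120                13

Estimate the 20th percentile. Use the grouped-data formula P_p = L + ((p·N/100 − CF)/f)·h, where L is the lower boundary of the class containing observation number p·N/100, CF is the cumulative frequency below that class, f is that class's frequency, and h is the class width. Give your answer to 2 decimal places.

N = 58; target position k = 20/100 · 58 = 11.6.
Cumulative frequencies: 15, 20, 35, 45, 58.
Observation 11.6 falls in the class 95 – <100.
L = 95, CF = 0, f = 15, h = 5.
P20 = 95 + ((11.6 − 0)/15)·5 = 95 + 3.86667 = 98.8667.

98.87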